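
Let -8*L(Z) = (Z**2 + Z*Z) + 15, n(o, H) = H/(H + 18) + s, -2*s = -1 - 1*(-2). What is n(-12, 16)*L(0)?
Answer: 15/272 ≈ 0.055147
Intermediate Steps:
s = -1/2 (s = -(-1 - 1*(-2))/2 = -(-1 + 2)/2 = -1/2*1 = -1/2 ≈ -0.50000)
n(o, H) = -1/2 + H/(18 + H) (n(o, H) = H/(H + 18) - 1/2 = H/(18 + H) - 1/2 = -1/2 + H/(18 + H))
L(Z) = -15/8 - Z**2/4 (L(Z) = -((Z**2 + Z*Z) + 15)/8 = -((Z**2 + Z**2) + 15)/8 = -(2*Z**2 + 15)/8 = -(15 + 2*Z**2)/8 = -15/8 - Z**2/4)
n(-12, 16)*L(0) = ((-18 + 16)/(2*(18 + 16)))*(-15/8 - 1/4*0**2) = ((1/2)*(-2)/34)*(-15/8 - 1/4*0) = ((1/2)*(1/34)*(-2))*(-15/8 + 0) = -1/34*(-15/8) = 15/272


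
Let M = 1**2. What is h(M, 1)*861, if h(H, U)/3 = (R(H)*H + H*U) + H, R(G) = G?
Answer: 7749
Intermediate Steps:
M = 1
h(H, U) = 3*H + 3*H**2 + 3*H*U (h(H, U) = 3*((H*H + H*U) + H) = 3*((H**2 + H*U) + H) = 3*(H + H**2 + H*U) = 3*H + 3*H**2 + 3*H*U)
h(M, 1)*861 = (3*1*(1 + 1 + 1))*861 = (3*1*3)*861 = 9*861 = 7749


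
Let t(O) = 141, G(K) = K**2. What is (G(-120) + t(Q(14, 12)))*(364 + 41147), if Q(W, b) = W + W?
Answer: 603611451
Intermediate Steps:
Q(W, b) = 2*W
(G(-120) + t(Q(14, 12)))*(364 + 41147) = ((-120)**2 + 141)*(364 + 41147) = (14400 + 141)*41511 = 14541*41511 = 603611451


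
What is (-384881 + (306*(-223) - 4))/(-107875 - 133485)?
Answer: 453123/241360 ≈ 1.8774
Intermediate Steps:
(-384881 + (306*(-223) - 4))/(-107875 - 133485) = (-384881 + (-68238 - 4))/(-241360) = (-384881 - 68242)*(-1/241360) = -453123*(-1/241360) = 453123/241360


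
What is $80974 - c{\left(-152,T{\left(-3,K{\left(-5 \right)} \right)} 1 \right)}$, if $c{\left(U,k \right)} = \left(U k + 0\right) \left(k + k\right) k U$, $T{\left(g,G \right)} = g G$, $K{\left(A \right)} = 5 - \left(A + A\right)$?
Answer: $4210784974$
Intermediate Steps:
$K{\left(A \right)} = 5 - 2 A$
$T{\left(g,G \right)} = G g$
$c{\left(U,k \right)} = 2 U^{2} k^{3}$ ($c{\left(U,k \right)} = U k 2 k k U = 2 U k^{2} k U = 2 U k^{3} U = 2 U^{2} k^{3}$)
$80974 - c{\left(-152,T{\left(-3,K{\left(-5 \right)} \right)} 1 \right)} = 80974 - 2 \left(-152\right)^{2} \left(\left(5 - -10\right) \left(-3\right) 1\right)^{3} = 80974 - 2 \cdot 23104 \left(\left(5 + 10\right) \left(-3\right) 1\right)^{3} = 80974 - 2 \cdot 23104 \left(15 \left(-3\right) 1\right)^{3} = 80974 - 2 \cdot 23104 \left(\left(-45\right) 1\right)^{3} = 80974 - 2 \cdot 23104 \left(-45\right)^{3} = 80974 - 2 \cdot 23104 \left(-91125\right) = 80974 - -4210704000 = 80974 + 4210704000 = 4210784974$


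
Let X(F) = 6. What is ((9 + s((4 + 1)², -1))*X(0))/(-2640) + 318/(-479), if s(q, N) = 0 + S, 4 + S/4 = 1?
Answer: -138483/210760 ≈ -0.65706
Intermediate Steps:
S = -12 (S = -16 + 4*1 = -16 + 4 = -12)
s(q, N) = -12 (s(q, N) = 0 - 12 = -12)
((9 + s((4 + 1)², -1))*X(0))/(-2640) + 318/(-479) = ((9 - 12)*6)/(-2640) + 318/(-479) = -3*6*(-1/2640) + 318*(-1/479) = -18*(-1/2640) - 318/479 = 3/440 - 318/479 = -138483/210760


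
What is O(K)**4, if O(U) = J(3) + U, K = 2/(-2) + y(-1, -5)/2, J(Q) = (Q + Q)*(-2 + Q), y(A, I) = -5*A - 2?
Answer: 28561/16 ≈ 1785.1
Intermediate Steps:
y(A, I) = -2 - 5*A
J(Q) = 2*Q*(-2 + Q) (J(Q) = (2*Q)*(-2 + Q) = 2*Q*(-2 + Q))
K = 1/2 (K = 2/(-2) + (-2 - 5*(-1))/2 = 2*(-1/2) + (-2 + 5)*(1/2) = -1 + 3*(1/2) = -1 + 3/2 = 1/2 ≈ 0.50000)
O(U) = 6 + U (O(U) = 2*3*(-2 + 3) + U = 2*3*1 + U = 6 + U)
O(K)**4 = (6 + 1/2)**4 = (13/2)**4 = 28561/16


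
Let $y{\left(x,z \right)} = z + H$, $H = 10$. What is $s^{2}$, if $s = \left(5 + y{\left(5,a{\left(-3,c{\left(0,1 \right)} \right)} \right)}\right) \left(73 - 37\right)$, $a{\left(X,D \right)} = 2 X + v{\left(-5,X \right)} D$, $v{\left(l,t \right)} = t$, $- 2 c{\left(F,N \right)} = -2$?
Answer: $46656$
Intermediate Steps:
$c{\left(F,N \right)} = 1$ ($c{\left(F,N \right)} = \left(- \frac{1}{2}\right) \left(-2\right) = 1$)
$a{\left(X,D \right)} = 2 X + D X$ ($a{\left(X,D \right)} = 2 X + X D = 2 X + D X$)
$y{\left(x,z \right)} = 10 + z$ ($y{\left(x,z \right)} = z + 10 = 10 + z$)
$s = 216$ ($s = \left(5 + \left(10 - 3 \left(2 + 1\right)\right)\right) \left(73 - 37\right) = \left(5 + \left(10 - 9\right)\right) 36 = \left(5 + 1\right) 36 = 6 \cdot 36 = 216$)
$s^{2} = 216^{2} = 46656$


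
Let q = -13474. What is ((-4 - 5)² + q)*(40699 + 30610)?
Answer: -955041437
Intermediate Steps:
((-4 - 5)² + q)*(40699 + 30610) = ((-4 - 5)² - 13474)*(40699 + 30610) = ((-9)² - 13474)*71309 = (81 - 13474)*71309 = -13393*71309 = -955041437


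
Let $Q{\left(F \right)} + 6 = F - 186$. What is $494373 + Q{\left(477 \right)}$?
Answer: $494658$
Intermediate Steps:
$Q{\left(F \right)} = -192 + F$ ($Q{\left(F \right)} = -6 + \left(F - 186\right) = -6 + \left(-186 + F\right) = -192 + F$)
$494373 + Q{\left(477 \right)} = 494373 + \left(-192 + 477\right) = 494373 + 285 = 494658$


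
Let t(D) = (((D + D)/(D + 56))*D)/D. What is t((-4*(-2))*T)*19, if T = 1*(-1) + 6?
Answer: 95/6 ≈ 15.833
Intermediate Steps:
T = 5 (T = -1 + 6 = 5)
t(D) = 2*D/(56 + D) (t(D) = (((2*D)/(56 + D))*D)/D = ((2*D/(56 + D))*D)/D = (2*D²/(56 + D))/D = 2*D/(56 + D))
t((-4*(-2))*T)*19 = (2*(-4*(-2)*5)/(56 - 4*(-2)*5))*19 = (2*(8*5)/(56 + 8*5))*19 = (2*40/(56 + 40))*19 = (2*40/96)*19 = (2*40*(1/96))*19 = (⅚)*19 = 95/6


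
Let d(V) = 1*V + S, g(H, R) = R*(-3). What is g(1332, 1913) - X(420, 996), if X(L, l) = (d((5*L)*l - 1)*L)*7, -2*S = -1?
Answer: -6149308269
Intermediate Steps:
S = 1/2 (S = -1/2*(-1) = 1/2 ≈ 0.50000)
g(H, R) = -3*R
d(V) = 1/2 + V (d(V) = 1*V + 1/2 = V + 1/2 = 1/2 + V)
X(L, l) = 7*L*(-1/2 + 5*L*l) (X(L, l) = ((1/2 + ((5*L)*l - 1))*L)*7 = ((1/2 + (5*L*l - 1))*L)*7 = ((1/2 + (-1 + 5*L*l))*L)*7 = ((-1/2 + 5*L*l)*L)*7 = (L*(-1/2 + 5*L*l))*7 = 7*L*(-1/2 + 5*L*l))
g(1332, 1913) - X(420, 996) = -3*1913 - 7*420*(-1 + 10*420*996)/2 = -5739 - 7*420*(-1 + 4183200)/2 = -5739 - 7*420*4183199/2 = -5739 - 1*6149302530 = -5739 - 6149302530 = -6149308269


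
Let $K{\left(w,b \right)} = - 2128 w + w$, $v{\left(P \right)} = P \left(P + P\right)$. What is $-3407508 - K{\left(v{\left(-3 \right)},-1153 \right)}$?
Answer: $-3369222$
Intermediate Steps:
$v{\left(P \right)} = 2 P^{2}$ ($v{\left(P \right)} = P 2 P = 2 P^{2}$)
$K{\left(w,b \right)} = - 2127 w$
$-3407508 - K{\left(v{\left(-3 \right)},-1153 \right)} = -3407508 - - 2127 \cdot 2 \left(-3\right)^{2} = -3407508 - - 2127 \cdot 2 \cdot 9 = -3407508 - \left(-2127\right) 18 = -3407508 - -38286 = -3407508 + 38286 = -3369222$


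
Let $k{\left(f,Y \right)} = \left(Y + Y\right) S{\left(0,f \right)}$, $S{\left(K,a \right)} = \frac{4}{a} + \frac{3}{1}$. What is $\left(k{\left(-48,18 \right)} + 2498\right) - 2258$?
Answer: $345$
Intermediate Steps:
$S{\left(K,a \right)} = 3 + \frac{4}{a}$ ($S{\left(K,a \right)} = \frac{4}{a} + 3 \cdot 1 = \frac{4}{a} + 3 = 3 + \frac{4}{a}$)
$k{\left(f,Y \right)} = 2 Y \left(3 + \frac{4}{f}\right)$ ($k{\left(f,Y \right)} = \left(Y + Y\right) \left(3 + \frac{4}{f}\right) = 2 Y \left(3 + \frac{4}{f}\right)$)
$\left(k{\left(-48,18 \right)} + 2498\right) - 2258 = \left(\left(6 \cdot 18 + 8 \cdot 18 \frac{1}{-48}\right) + 2498\right) - 2258 = \left(\left(108 + 8 \cdot 18 \left(- \frac{1}{48}\right)\right) + 2498\right) - 2258 = \left(\left(108 - 3\right) + 2498\right) - 2258 = \left(105 + 2498\right) - 2258 = 2603 - 2258 = 345$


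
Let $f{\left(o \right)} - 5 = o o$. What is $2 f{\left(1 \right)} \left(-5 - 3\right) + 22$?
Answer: $-74$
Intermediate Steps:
$f{\left(o \right)} = 5 + o^{2}$ ($f{\left(o \right)} = 5 + o o = 5 + o^{2}$)
$2 f{\left(1 \right)} \left(-5 - 3\right) + 22 = 2 \left(5 + 1^{2}\right) \left(-5 - 3\right) + 22 = 2 \left(5 + 1\right) \left(-5 - 3\right) + 22 = 2 \cdot 6 \left(-8\right) + 22 = 2 \left(-48\right) + 22 = -96 + 22 = -74$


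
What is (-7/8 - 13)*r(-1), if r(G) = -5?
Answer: 555/8 ≈ 69.375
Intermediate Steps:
(-7/8 - 13)*r(-1) = (-7/8 - 13)*(-5) = -111/8*(-5) = 555/8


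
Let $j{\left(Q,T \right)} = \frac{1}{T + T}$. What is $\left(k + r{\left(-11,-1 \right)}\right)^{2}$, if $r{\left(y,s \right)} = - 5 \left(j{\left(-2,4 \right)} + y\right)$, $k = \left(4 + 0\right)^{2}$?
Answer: $\frac{316969}{64} \approx 4952.6$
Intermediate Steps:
$j{\left(Q,T \right)} = \frac{1}{2 T}$
$k = 16$ ($k = 4^{2} = 16$)
$r{\left(y,s \right)} = - \frac{5}{8} - 5 y$ ($r{\left(y,s \right)} = - 5 \left(\frac{1}{2 \cdot 4} + y\right) = - 5 \left(\frac{1}{2} \cdot \frac{1}{4} + y\right) = - 5 \left(\frac{1}{8} + y\right) = - \frac{5}{8} - 5 y$)
$\left(k + r{\left(-11,-1 \right)}\right)^{2} = \left(16 - - \frac{435}{8}\right)^{2} = \left(16 + \left(- \frac{5}{8} + 55\right)\right)^{2} = \left(16 + \frac{435}{8}\right)^{2} = \left(\frac{563}{8}\right)^{2} = \frac{316969}{64}$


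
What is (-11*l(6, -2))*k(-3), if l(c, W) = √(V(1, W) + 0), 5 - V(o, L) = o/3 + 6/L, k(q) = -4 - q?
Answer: 11*√69/3 ≈ 30.458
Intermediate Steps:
V(o, L) = 5 - 6/L - o/3 (V(o, L) = 5 - (o/3 + 6/L) = 5 - (6/L + o/3) = 5 + (-6/L - o/3) = 5 - 6/L - o/3)
l(c, W) = √(14/3 - 6/W) (l(c, W) = √((5 - 6/W - ⅓*1) + 0) = √((5 - 6/W - ⅓) + 0) = √((14/3 - 6/W) + 0) = √(14/3 - 6/W))
(-11*l(6, -2))*k(-3) = (-11*√(42 - 54/(-2))/3)*(-4 - 1*(-3)) = (-11*√(42 - 54*(-½))/3)*(-4 + 3) = -11*√(42 + 27)/3*(-1) = -11*√69/3*(-1) = 11*√69/3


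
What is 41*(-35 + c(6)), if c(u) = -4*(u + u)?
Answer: -3403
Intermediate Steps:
c(u) = -8*u
41*(-35 + c(6)) = 41*(-35 - 8*6) = 41*(-35 - 48) = 41*(-83) = -3403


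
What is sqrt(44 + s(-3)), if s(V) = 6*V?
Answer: sqrt(26) ≈ 5.0990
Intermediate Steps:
sqrt(44 + s(-3)) = sqrt(44 + 6*(-3)) = sqrt(44 - 18) = sqrt(26)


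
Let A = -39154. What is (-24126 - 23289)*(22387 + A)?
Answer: 795007305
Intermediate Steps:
(-24126 - 23289)*(22387 + A) = (-24126 - 23289)*(22387 - 39154) = -47415*(-16767) = 795007305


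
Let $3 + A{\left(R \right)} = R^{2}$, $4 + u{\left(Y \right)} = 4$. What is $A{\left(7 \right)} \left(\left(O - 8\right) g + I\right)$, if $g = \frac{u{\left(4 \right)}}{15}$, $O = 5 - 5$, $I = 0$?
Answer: $0$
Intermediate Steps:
$u{\left(Y \right)} = 0$ ($u{\left(Y \right)} = -4 + 4 = 0$)
$O = 0$ ($O = 5 - 5 = 0$)
$A{\left(R \right)} = -3 + R^{2}$
$g = 0$ ($g = \frac{0}{15} = 0 \cdot \frac{1}{15} = 0$)
$A{\left(7 \right)} \left(\left(O - 8\right) g + I\right) = \left(-3 + 7^{2}\right) \left(\left(0 - 8\right) 0 + 0\right) = \left(-3 + 49\right) \left(\left(-8\right) 0 + 0\right) = 46 \left(0 + 0\right) = 46 \cdot 0 = 0$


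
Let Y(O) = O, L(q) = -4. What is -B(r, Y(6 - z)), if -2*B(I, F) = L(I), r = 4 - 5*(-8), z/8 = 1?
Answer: -2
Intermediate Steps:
z = 8 (z = 8*1 = 8)
r = 44 (r = 4 + 40 = 44)
B(I, F) = 2 (B(I, F) = -½*(-4) = 2)
-B(r, Y(6 - z)) = -1*2 = -2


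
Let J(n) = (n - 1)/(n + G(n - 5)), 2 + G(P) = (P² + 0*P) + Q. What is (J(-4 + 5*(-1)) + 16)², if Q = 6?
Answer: 9278116/36481 ≈ 254.33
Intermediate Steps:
G(P) = 4 + P² (G(P) = -2 + ((P² + 0*P) + 6) = -2 + ((P² + 0) + 6) = -2 + (P² + 6) = -2 + (6 + P²) = 4 + P²)
J(n) = (-1 + n)/(4 + n + (-5 + n)²) (J(n) = (n - 1)/(n + (4 + (n - 5)²)) = (-1 + n)/(n + (4 + (-5 + n)²)) = (-1 + n)/(4 + n + (-5 + n)²))
(J(-4 + 5*(-1)) + 16)² = ((-1 + (-4 + 5*(-1)))/(4 + (-4 + 5*(-1)) + (-5 + (-4 + 5*(-1)))²) + 16)² = ((-1 + (-4 - 5))/(4 + (-4 - 5) + (-5 + (-4 - 5))²) + 16)² = ((-1 - 9)/(4 - 9 + (-5 - 9)²) + 16)² = (-10/(4 - 9 + (-14)²) + 16)² = (-10/(4 - 9 + 196) + 16)² = (-10/191 + 16)² = (3046/191)² = 9278116/36481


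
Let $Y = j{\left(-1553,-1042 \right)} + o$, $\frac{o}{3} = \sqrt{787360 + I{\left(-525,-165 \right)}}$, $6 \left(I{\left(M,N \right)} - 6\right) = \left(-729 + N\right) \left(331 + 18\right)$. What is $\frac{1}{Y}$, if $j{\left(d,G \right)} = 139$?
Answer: $- \frac{139}{6598964} + \frac{3 \sqrt{735365}}{6598964} \approx 0.00036879$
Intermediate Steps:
$I{\left(M,N \right)} = - \frac{84795}{2} + \frac{349 N}{6}$ ($I{\left(M,N \right)} = 6 + \frac{\left(-729 + N\right) \left(331 + 18\right)}{6} = 6 + \frac{\left(-729 + N\right) 349}{6} = 6 + \frac{-254421 + 349 N}{6} = 6 + \left(- \frac{84807}{2} + \frac{349 N}{6}\right) = - \frac{84795}{2} + \frac{349 N}{6}$)
$o = 3 \sqrt{735365}$ ($o = 3 \sqrt{787360 + \left(- \frac{84795}{2} + \frac{349}{6} \left(-165\right)\right)} = 3 \sqrt{787360 - 51995} = 3 \sqrt{735365} \approx 2572.6$)
$Y = 139 + 3 \sqrt{735365} \approx 2711.6$
$\frac{1}{Y} = \frac{1}{139 + 3 \sqrt{735365}}$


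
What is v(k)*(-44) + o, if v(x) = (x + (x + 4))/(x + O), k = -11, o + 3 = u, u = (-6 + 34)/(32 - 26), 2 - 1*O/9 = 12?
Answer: -1871/303 ≈ -6.1749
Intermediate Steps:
O = -90 (O = 18 - 9*12 = 18 - 108 = -90)
u = 14/3 (u = 28/6 = 28*(1/6) = 14/3 ≈ 4.6667)
o = 5/3 (o = -3 + 14/3 = 5/3 ≈ 1.6667)
v(x) = (4 + 2*x)/(-90 + x) (v(x) = (x + (x + 4))/(x - 90) = (x + (4 + x))/(-90 + x) = (4 + 2*x)/(-90 + x))
v(k)*(-44) + o = (2*(2 - 11)/(-90 - 11))*(-44) + 5/3 = (2*(-9)/(-101))*(-44) + 5/3 = (2*(-1/101)*(-9))*(-44) + 5/3 = (18/101)*(-44) + 5/3 = -792/101 + 5/3 = -1871/303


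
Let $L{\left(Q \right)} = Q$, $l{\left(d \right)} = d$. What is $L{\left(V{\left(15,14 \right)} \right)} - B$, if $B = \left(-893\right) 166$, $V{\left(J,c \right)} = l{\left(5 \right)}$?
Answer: $148243$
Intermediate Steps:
$V{\left(J,c \right)} = 5$
$B = -148238$
$L{\left(V{\left(15,14 \right)} \right)} - B = 5 - -148238 = 5 + 148238 = 148243$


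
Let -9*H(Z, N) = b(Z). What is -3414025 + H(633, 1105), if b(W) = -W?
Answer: -10241864/3 ≈ -3.4140e+6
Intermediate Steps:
H(Z, N) = Z/9 (H(Z, N) = -(-1)*Z/9 = Z/9)
-3414025 + H(633, 1105) = -3414025 + (1/9)*633 = -3414025 + 211/3 = -10241864/3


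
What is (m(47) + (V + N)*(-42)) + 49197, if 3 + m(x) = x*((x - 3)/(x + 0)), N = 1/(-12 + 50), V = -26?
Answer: 956249/19 ≈ 50329.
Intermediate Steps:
N = 1/38 ≈ 0.026316
m(x) = -6 + x (m(x) = -3 + x*((x - 3)/(x + 0)) = -3 + x*((-3 + x)/x) = -3 + (-3 + x) = -6 + x)
(m(47) + (V + N)*(-42)) + 49197 = ((-6 + 47) + (-26 + 1/38)*(-42)) + 49197 = (41 - 987/38*(-42)) + 49197 = (41 + 20727/19) + 49197 = 21506/19 + 49197 = 956249/19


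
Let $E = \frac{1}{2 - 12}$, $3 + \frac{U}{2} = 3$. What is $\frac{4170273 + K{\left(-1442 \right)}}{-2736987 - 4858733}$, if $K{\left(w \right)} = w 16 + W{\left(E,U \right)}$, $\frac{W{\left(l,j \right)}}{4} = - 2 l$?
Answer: $- \frac{20736009}{37978600} \approx -0.54599$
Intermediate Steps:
$U = 0$ ($U = -6 + 2 \cdot 3 = -6 + 6 = 0$)
$E = - \frac{1}{10}$ ($E = \frac{1}{2 - 12} = \frac{1}{-10} = - \frac{1}{10} \approx -0.1$)
$W{\left(l,j \right)} = - 8 l$ ($W{\left(l,j \right)} = 4 \left(- 2 l\right) = - 8 l$)
$K{\left(w \right)} = \frac{4}{5} + 16 w$ ($K{\left(w \right)} = w 16 - - \frac{4}{5} = 16 w + \frac{4}{5} = \frac{4}{5} + 16 w$)
$\frac{4170273 + K{\left(-1442 \right)}}{-2736987 - 4858733} = \frac{4170273 + \left(\frac{4}{5} + 16 \left(-1442\right)\right)}{-2736987 - 4858733} = \frac{4170273 + \left(\frac{4}{5} - 23072\right)}{-7595720} = \left(4170273 - \frac{115356}{5}\right) \left(- \frac{1}{7595720}\right) = \frac{20736009}{5} \left(- \frac{1}{7595720}\right) = - \frac{20736009}{37978600}$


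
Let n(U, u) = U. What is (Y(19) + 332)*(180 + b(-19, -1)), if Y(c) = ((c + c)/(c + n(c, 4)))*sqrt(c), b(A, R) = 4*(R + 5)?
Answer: 65072 + 196*sqrt(19) ≈ 65926.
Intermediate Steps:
b(A, R) = 20 + 4*R (b(A, R) = 4*(5 + R) = 20 + 4*R)
Y(c) = sqrt(c) (Y(c) = ((c + c)/(c + c))*sqrt(c) = ((2*c)/((2*c)))*sqrt(c) = ((2*c)*(1/(2*c)))*sqrt(c) = 1*sqrt(c) = sqrt(c))
(Y(19) + 332)*(180 + b(-19, -1)) = (sqrt(19) + 332)*(180 + (20 + 4*(-1))) = (332 + sqrt(19))*(180 + (20 - 4)) = (332 + sqrt(19))*(180 + 16) = (332 + sqrt(19))*196 = 65072 + 196*sqrt(19)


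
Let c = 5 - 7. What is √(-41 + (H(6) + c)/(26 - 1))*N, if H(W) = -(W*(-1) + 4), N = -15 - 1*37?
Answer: -52*I*√41 ≈ -332.96*I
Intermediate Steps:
N = -52 (N = -15 - 37 = -52)
H(W) = -4 + W (H(W) = -(-W + 4) = -(4 - W) = -4 + W)
c = -2
√(-41 + (H(6) + c)/(26 - 1))*N = √(-41 + ((-4 + 6) - 2)/(26 - 1))*(-52) = √(-41 + (2 - 2)/25)*(-52) = √(-41 + 0*(1/25))*(-52) = √(-41 + 0)*(-52) = √(-41)*(-52) = (I*√41)*(-52) = -52*I*√41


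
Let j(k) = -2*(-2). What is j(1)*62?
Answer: 248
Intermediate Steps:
j(k) = 4
j(1)*62 = 4*62 = 248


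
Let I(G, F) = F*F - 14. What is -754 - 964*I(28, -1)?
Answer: 11778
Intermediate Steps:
I(G, F) = -14 + F**2 (I(G, F) = F**2 - 14 = -14 + F**2)
-754 - 964*I(28, -1) = -754 - 964*(-14 + (-1)**2) = -754 - 964*(-14 + 1) = -754 - 964*(-13) = -754 + 12532 = 11778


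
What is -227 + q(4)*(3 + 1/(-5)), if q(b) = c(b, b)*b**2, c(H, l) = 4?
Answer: -239/5 ≈ -47.800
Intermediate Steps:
q(b) = 4*b**2
-227 + q(4)*(3 + 1/(-5)) = -227 + (4*4**2)*(3 + 1/(-5)) = -227 + (4*16)*(3 - 1/5) = -227 + 64*(14/5) = -227 + 896/5 = -239/5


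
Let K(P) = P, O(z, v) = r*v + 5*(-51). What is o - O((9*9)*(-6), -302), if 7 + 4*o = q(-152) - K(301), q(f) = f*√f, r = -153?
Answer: -46028 - 76*I*√38 ≈ -46028.0 - 468.5*I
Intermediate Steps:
q(f) = f^(3/2)
O(z, v) = -255 - 153*v (O(z, v) = -153*v + 5*(-51) = -153*v - 255 = -255 - 153*v)
o = -77 - 76*I*√38 (o = -7/4 + ((-152)^(3/2) - 1*301)/4 = -7/4 + (-304*I*√38 - 301)/4 = -7/4 + (-301 - 304*I*√38)/4 = -7/4 + (-301/4 - 76*I*√38) = -77 - 76*I*√38 ≈ -77.0 - 468.5*I)
o - O((9*9)*(-6), -302) = (-77 - 76*I*√38) - (-255 - 153*(-302)) = (-77 - 76*I*√38) - (-255 + 46206) = (-77 - 76*I*√38) - 1*45951 = (-77 - 76*I*√38) - 45951 = -46028 - 76*I*√38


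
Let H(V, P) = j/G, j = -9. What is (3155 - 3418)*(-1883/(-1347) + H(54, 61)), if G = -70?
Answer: -37854379/94290 ≈ -401.47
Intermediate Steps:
H(V, P) = 9/70 (H(V, P) = -9/(-70) = -9*(-1/70) = 9/70)
(3155 - 3418)*(-1883/(-1347) + H(54, 61)) = (3155 - 3418)*(-1883/(-1347) + 9/70) = -263*(-1883*(-1/1347) + 9/70) = -263*(1883/1347 + 9/70) = -263*143933/94290 = -37854379/94290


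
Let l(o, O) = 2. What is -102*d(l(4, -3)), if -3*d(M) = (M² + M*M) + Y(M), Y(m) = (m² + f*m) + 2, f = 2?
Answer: 612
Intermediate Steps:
Y(m) = 2 + m² + 2*m (Y(m) = (m² + 2*m) + 2 = 2 + m² + 2*m)
d(M) = -⅔ - M² - 2*M/3 (d(M) = -((M² + M*M) + (2 + M² + 2*M))/3 = -((M² + M²) + (2 + M² + 2*M))/3 = -(2*M² + (2 + M² + 2*M))/3 = -(2 + 2*M + 3*M²)/3 = -⅔ - M² - 2*M/3)
-102*d(l(4, -3)) = -102*(-⅔ - 1*2² - ⅔*2) = -102*(-⅔ - 1*4 - 4/3) = -102*(-⅔ - 4 - 4/3) = -102*(-6) = 612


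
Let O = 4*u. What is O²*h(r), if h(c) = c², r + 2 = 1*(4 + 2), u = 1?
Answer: 256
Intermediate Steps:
r = 4 (r = -2 + 1*(4 + 2) = -2 + 1*6 = -2 + 6 = 4)
O = 4 (O = 4*1 = 4)
O²*h(r) = 4²*4² = 16*16 = 256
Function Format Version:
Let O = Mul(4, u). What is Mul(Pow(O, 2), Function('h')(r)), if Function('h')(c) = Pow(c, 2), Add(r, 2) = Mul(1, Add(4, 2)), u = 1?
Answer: 256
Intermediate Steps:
r = 4 (r = Add(-2, Mul(1, Add(4, 2))) = Add(-2, Mul(1, 6)) = Add(-2, 6) = 4)
O = 4 (O = Mul(4, 1) = 4)
Mul(Pow(O, 2), Function('h')(r)) = Mul(Pow(4, 2), Pow(4, 2)) = Mul(16, 16) = 256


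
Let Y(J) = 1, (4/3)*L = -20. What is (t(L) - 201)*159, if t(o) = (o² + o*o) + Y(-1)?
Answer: 39750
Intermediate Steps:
L = -15 (L = (¾)*(-20) = -15)
t(o) = 1 + 2*o² (t(o) = (o² + o*o) + 1 = (o² + o²) + 1 = 2*o² + 1 = 1 + 2*o²)
(t(L) - 201)*159 = ((1 + 2*(-15)²) - 201)*159 = ((1 + 2*225) - 201)*159 = ((1 + 450) - 201)*159 = (451 - 201)*159 = 250*159 = 39750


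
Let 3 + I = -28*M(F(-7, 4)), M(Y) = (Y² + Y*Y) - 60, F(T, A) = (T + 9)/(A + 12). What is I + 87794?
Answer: 715761/8 ≈ 89470.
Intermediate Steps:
F(T, A) = (9 + T)/(12 + A)
M(Y) = -60 + 2*Y² (M(Y) = (Y² + Y²) - 60 = 2*Y² - 60 = -60 + 2*Y²)
I = 13409/8 (I = -3 - 28*(-60 + 2*((9 - 7)/(12 + 4))²) = -3 - 28*(-60 + 2*(2/16)²) = -3 - 28*(-60 + 2*((1/16)*2)²) = -3 - 28*(-60 + 2*(⅛)²) = -3 - 28*(-60 + 2*(1/64)) = -3 - 28*(-60 + 1/32) = -3 - 28*(-1919/32) = -3 + 13433/8 = 13409/8 ≈ 1676.1)
I + 87794 = 13409/8 + 87794 = 715761/8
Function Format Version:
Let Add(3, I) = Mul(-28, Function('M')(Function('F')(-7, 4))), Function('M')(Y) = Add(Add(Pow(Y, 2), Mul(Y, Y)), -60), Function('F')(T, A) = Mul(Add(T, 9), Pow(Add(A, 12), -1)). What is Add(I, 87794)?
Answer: Rational(715761, 8) ≈ 89470.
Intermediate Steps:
Function('F')(T, A) = Mul(Pow(Add(12, A), -1), Add(9, T)) (Function('F')(T, A) = Mul(Add(9, T), Pow(Add(12, A), -1)) = Mul(Pow(Add(12, A), -1), Add(9, T)))
Function('M')(Y) = Add(-60, Mul(2, Pow(Y, 2))) (Function('M')(Y) = Add(Add(Pow(Y, 2), Pow(Y, 2)), -60) = Add(Mul(2, Pow(Y, 2)), -60) = Add(-60, Mul(2, Pow(Y, 2))))
I = Rational(13409, 8) (I = Add(-3, Mul(-28, Add(-60, Mul(2, Pow(Mul(Pow(Add(12, 4), -1), Add(9, -7)), 2))))) = Add(-3, Mul(-28, Add(-60, Mul(2, Pow(Mul(Pow(16, -1), 2), 2))))) = Add(-3, Mul(-28, Add(-60, Mul(2, Pow(Mul(Rational(1, 16), 2), 2))))) = Add(-3, Mul(-28, Add(-60, Mul(2, Pow(Rational(1, 8), 2))))) = Add(-3, Mul(-28, Add(-60, Mul(2, Rational(1, 64))))) = Add(-3, Mul(-28, Add(-60, Rational(1, 32)))) = Add(-3, Mul(-28, Rational(-1919, 32))) = Add(-3, Rational(13433, 8)) = Rational(13409, 8) ≈ 1676.1)
Add(I, 87794) = Add(Rational(13409, 8), 87794) = Rational(715761, 8)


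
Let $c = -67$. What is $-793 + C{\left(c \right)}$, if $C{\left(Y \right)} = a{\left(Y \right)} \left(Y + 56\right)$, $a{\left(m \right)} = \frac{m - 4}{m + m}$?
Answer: $- \frac{107043}{134} \approx -798.83$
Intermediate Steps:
$a{\left(m \right)} = \frac{-4 + m}{2 m}$
$C{\left(Y \right)} = \frac{\left(-4 + Y\right) \left(56 + Y\right)}{2 Y}$ ($C{\left(Y \right)} = \frac{-4 + Y}{2 Y} \left(Y + 56\right) = \frac{-4 + Y}{2 Y} \left(56 + Y\right) = \frac{\left(-4 + Y\right) \left(56 + Y\right)}{2 Y}$)
$-793 + C{\left(c \right)} = -793 + \left(26 + \frac{1}{2} \left(-67\right) - \frac{112}{-67}\right) = -793 - \frac{781}{134} = - \frac{107043}{134}$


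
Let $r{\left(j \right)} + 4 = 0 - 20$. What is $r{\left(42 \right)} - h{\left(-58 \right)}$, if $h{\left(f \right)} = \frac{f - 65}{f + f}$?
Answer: $- \frac{2907}{116} \approx -25.06$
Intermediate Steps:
$h{\left(f \right)} = \frac{-65 + f}{2 f}$
$r{\left(j \right)} = -24$ ($r{\left(j \right)} = -4 + \left(0 - 20\right) = -4 - 20 = -24$)
$r{\left(42 \right)} - h{\left(-58 \right)} = -24 - \frac{-65 - 58}{2 \left(-58\right)} = -24 - \frac{1}{2} \left(- \frac{1}{58}\right) \left(-123\right) = -24 - \frac{123}{116} = - \frac{2907}{116}$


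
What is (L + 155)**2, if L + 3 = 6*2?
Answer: 26896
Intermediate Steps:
L = 9 (L = -3 + 6*2 = -3 + 12 = 9)
(L + 155)**2 = (9 + 155)**2 = 164**2 = 26896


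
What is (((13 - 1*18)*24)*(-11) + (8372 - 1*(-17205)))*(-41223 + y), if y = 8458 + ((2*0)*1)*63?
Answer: -881280205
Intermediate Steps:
y = 8458 (y = 8458 + (0*1)*63 = 8458 + 0*63 = 8458 + 0 = 8458)
(((13 - 1*18)*24)*(-11) + (8372 - 1*(-17205)))*(-41223 + y) = (((13 - 1*18)*24)*(-11) + (8372 - 1*(-17205)))*(-41223 + 8458) = (((13 - 18)*24)*(-11) + (8372 + 17205))*(-32765) = (-5*24*(-11) + 25577)*(-32765) = (-120*(-11) + 25577)*(-32765) = (1320 + 25577)*(-32765) = 26897*(-32765) = -881280205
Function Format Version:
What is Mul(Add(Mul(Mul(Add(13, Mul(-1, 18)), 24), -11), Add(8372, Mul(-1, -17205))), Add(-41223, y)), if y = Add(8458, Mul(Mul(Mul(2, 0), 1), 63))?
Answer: -881280205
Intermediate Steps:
y = 8458 (y = Add(8458, Mul(Mul(0, 1), 63)) = Add(8458, Mul(0, 63)) = Add(8458, 0) = 8458)
Mul(Add(Mul(Mul(Add(13, Mul(-1, 18)), 24), -11), Add(8372, Mul(-1, -17205))), Add(-41223, y)) = Mul(Add(Mul(Mul(Add(13, Mul(-1, 18)), 24), -11), Add(8372, Mul(-1, -17205))), Add(-41223, 8458)) = Mul(Add(Mul(Mul(Add(13, -18), 24), -11), Add(8372, 17205)), -32765) = Mul(Add(Mul(Mul(-5, 24), -11), 25577), -32765) = Mul(Add(Mul(-120, -11), 25577), -32765) = Mul(Add(1320, 25577), -32765) = Mul(26897, -32765) = -881280205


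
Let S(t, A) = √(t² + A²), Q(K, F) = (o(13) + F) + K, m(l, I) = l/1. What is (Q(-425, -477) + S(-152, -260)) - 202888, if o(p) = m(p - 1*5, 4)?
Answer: -203782 + 4*√5669 ≈ -2.0348e+5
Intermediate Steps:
m(l, I) = l (m(l, I) = l*1 = l)
o(p) = -5 + p (o(p) = p - 1*5 = p - 5 = -5 + p)
Q(K, F) = 8 + F + K (Q(K, F) = ((-5 + 13) + F) + K = (8 + F) + K = 8 + F + K)
S(t, A) = √(A² + t²)
(Q(-425, -477) + S(-152, -260)) - 202888 = ((8 - 477 - 425) + √((-260)² + (-152)²)) - 202888 = (-894 + √(67600 + 23104)) - 202888 = (-894 + √90704) - 202888 = (-894 + 4*√5669) - 202888 = -203782 + 4*√5669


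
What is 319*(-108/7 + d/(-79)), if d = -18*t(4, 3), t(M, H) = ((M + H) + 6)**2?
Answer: 4071078/553 ≈ 7361.8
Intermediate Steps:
t(M, H) = (6 + H + M)**2 (t(M, H) = ((H + M) + 6)**2 = (6 + H + M)**2)
d = -3042 (d = -18*(6 + 3 + 4)**2 = -18*13**2 = -18*169 = -3042)
319*(-108/7 + d/(-79)) = 319*(-108/7 - 3042/(-79)) = 319*(-108*1/7 - 3042*(-1/79)) = 319*(-108/7 + 3042/79) = 319*(12762/553) = 4071078/553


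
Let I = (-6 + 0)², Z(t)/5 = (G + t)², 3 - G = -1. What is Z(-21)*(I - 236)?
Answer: -289000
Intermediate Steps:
G = 4 (G = 3 - 1*(-1) = 3 + 1 = 4)
Z(t) = 5*(4 + t)²
I = 36 (I = (-6)² = 36)
Z(-21)*(I - 236) = (5*(4 - 21)²)*(36 - 236) = (5*(-17)²)*(-200) = (5*289)*(-200) = 1445*(-200) = -289000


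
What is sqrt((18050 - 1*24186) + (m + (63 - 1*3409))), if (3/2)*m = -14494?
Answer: 47*I*sqrt(78)/3 ≈ 138.36*I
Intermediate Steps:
m = -28988/3 (m = (2/3)*(-14494) = -28988/3 ≈ -9662.7)
sqrt((18050 - 1*24186) + (m + (63 - 1*3409))) = sqrt((18050 - 1*24186) + (-28988/3 + (63 - 1*3409))) = sqrt((18050 - 24186) + (-28988/3 + (63 - 3409))) = sqrt(-6136 + (-28988/3 - 3346)) = sqrt(-6136 - 39026/3) = sqrt(-57434/3) = 47*I*sqrt(78)/3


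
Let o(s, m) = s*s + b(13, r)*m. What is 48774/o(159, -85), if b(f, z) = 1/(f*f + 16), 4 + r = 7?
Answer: 902319/467690 ≈ 1.9293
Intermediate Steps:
r = 3 (r = -4 + 7 = 3)
b(f, z) = 1/(16 + f²) (b(f, z) = 1/(f² + 16) = 1/(16 + f²))
o(s, m) = s² + m/185 (o(s, m) = s*s + m/(16 + 13²) = s² + m/(16 + 169) = s² + m/185)
48774/o(159, -85) = 48774/(159² + (1/185)*(-85)) = 48774/(25281 - 17/37) = 48774/(935380/37) = 48774*(37/935380) = 902319/467690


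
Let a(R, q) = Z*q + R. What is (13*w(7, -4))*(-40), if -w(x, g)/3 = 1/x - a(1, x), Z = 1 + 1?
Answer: -162240/7 ≈ -23177.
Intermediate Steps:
Z = 2
a(R, q) = R + 2*q (a(R, q) = 2*q + R = R + 2*q)
w(x, g) = 3 - 3/x + 6*x (w(x, g) = -3*(1/x - (1 + 2*x)) = -3*(1/x + (-1 - 2*x)) = -3*(-1 + 1/x - 2*x) = 3 - 3/x + 6*x)
(13*w(7, -4))*(-40) = (13*(3 - 3/7 + 6*7))*(-40) = (13*(3 - 3*⅐ + 42))*(-40) = (13*(3 - 3/7 + 42))*(-40) = (13*(312/7))*(-40) = (4056/7)*(-40) = -162240/7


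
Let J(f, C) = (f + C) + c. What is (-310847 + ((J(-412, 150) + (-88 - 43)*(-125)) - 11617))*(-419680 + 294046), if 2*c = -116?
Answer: 38495388306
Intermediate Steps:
c = -58 (c = (½)*(-116) = -58)
J(f, C) = -58 + C + f (J(f, C) = (f + C) - 58 = (C + f) - 58 = -58 + C + f)
(-310847 + ((J(-412, 150) + (-88 - 43)*(-125)) - 11617))*(-419680 + 294046) = (-310847 + (((-58 + 150 - 412) + (-88 - 43)*(-125)) - 11617))*(-419680 + 294046) = (-310847 + ((-320 - 131*(-125)) - 11617))*(-125634) = (-310847 + ((-320 + 16375) - 11617))*(-125634) = (-310847 + (16055 - 11617))*(-125634) = (-310847 + 4438)*(-125634) = -306409*(-125634) = 38495388306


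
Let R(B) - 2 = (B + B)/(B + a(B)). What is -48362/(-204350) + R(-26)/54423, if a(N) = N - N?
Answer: 1316411263/5560670025 ≈ 0.23674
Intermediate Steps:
a(N) = 0
R(B) = 4 (R(B) = 2 + (B + B)/(B + 0) = 2 + (2*B)/B = 2 + 2 = 4)
-48362/(-204350) + R(-26)/54423 = -48362/(-204350) + 4/54423 = -48362*(-1/204350) + 4*(1/54423) = 24181/102175 + 4/54423 = 1316411263/5560670025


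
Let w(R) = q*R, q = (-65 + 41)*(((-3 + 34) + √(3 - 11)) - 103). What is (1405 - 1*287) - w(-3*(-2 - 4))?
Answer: -29986 + 864*I*√2 ≈ -29986.0 + 1221.9*I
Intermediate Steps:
q = 1728 - 48*I*√2 (q = -24*((31 + √(-8)) - 103) = -24*((31 + 2*I*√2) - 103) = -24*(-72 + 2*I*√2) = 1728 - 48*I*√2 ≈ 1728.0 - 67.882*I)
w(R) = R*(1728 - 48*I*√2) (w(R) = (1728 - 48*I*√2)*R = R*(1728 - 48*I*√2))
(1405 - 1*287) - w(-3*(-2 - 4)) = (1405 - 1*287) - 48*(-3*(-2 - 4))*(36 - I*√2) = (1405 - 287) - 48*(-3*(-6))*(36 - I*√2) = 1118 - 48*18*(36 - I*√2) = 1118 - (31104 - 864*I*√2) = 1118 + (-31104 + 864*I*√2) = -29986 + 864*I*√2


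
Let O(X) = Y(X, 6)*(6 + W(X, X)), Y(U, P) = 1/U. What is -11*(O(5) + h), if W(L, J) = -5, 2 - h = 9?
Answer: 374/5 ≈ 74.800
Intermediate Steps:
h = -7 (h = 2 - 1*9 = 2 - 9 = -7)
O(X) = 1/X (O(X) = (6 - 5)/X = 1/X)
-11*(O(5) + h) = -11*(1/5 - 7) = -11*(⅕ - 7) = -11*(-34/5) = 374/5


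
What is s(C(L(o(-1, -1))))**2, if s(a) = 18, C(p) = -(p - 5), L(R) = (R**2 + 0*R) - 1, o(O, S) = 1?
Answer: 324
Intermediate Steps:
L(R) = -1 + R**2 (L(R) = (R**2 + 0) - 1 = R**2 - 1 = -1 + R**2)
C(p) = 5 - p (C(p) = -(-5 + p) = 5 - p)
s(C(L(o(-1, -1))))**2 = 18**2 = 324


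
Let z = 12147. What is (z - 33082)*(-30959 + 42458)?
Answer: -240731565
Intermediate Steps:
(z - 33082)*(-30959 + 42458) = (12147 - 33082)*(-30959 + 42458) = -20935*11499 = -240731565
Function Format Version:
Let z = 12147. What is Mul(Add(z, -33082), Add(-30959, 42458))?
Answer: -240731565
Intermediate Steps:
Mul(Add(z, -33082), Add(-30959, 42458)) = Mul(Add(12147, -33082), Add(-30959, 42458)) = Mul(-20935, 11499) = -240731565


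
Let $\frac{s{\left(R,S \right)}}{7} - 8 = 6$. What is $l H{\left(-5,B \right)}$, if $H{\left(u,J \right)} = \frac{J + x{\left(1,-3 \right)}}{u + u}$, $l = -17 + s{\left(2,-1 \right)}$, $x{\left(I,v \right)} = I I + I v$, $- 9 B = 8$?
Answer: $\frac{117}{5} \approx 23.4$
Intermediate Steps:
$B = - \frac{8}{9}$ ($B = \left(- \frac{1}{9}\right) 8 = - \frac{8}{9} \approx -0.88889$)
$s{\left(R,S \right)} = 98$ ($s{\left(R,S \right)} = 56 + 7 \cdot 6 = 56 + 42 = 98$)
$x{\left(I,v \right)} = I^{2} + I v$
$l = 81$ ($l = -17 + 98 = 81$)
$H{\left(u,J \right)} = \frac{-2 + J}{2 u}$ ($H{\left(u,J \right)} = \frac{J + 1 \left(1 - 3\right)}{u + u} = \frac{J + 1 \left(-2\right)}{2 u} = \left(J - 2\right) \frac{1}{2 u} = \left(-2 + J\right) \frac{1}{2 u} = \frac{-2 + J}{2 u}$)
$l H{\left(-5,B \right)} = 81 \frac{-2 - \frac{8}{9}}{2 \left(-5\right)} = 81 \cdot \frac{1}{2} \left(- \frac{1}{5}\right) \left(- \frac{26}{9}\right) = 81 \cdot \frac{13}{45} = \frac{117}{5}$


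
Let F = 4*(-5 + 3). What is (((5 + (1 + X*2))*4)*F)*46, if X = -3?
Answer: 0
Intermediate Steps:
F = -8 (F = 4*(-2) = -8)
(((5 + (1 + X*2))*4)*F)*46 = (((5 + (1 - 3*2))*4)*(-8))*46 = (((5 + (1 - 6))*4)*(-8))*46 = (((5 - 5)*4)*(-8))*46 = ((0*4)*(-8))*46 = (0*(-8))*46 = 0*46 = 0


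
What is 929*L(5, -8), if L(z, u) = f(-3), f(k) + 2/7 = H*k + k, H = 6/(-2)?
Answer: 37160/7 ≈ 5308.6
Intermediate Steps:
H = -3 (H = 6*(-½) = -3)
f(k) = -2/7 - 2*k (f(k) = -2/7 + (-3*k + k) = -2/7 - 2*k)
L(z, u) = 40/7 (L(z, u) = -2/7 - 2*(-3) = -2/7 + 6 = 40/7)
929*L(5, -8) = 929*(40/7) = 37160/7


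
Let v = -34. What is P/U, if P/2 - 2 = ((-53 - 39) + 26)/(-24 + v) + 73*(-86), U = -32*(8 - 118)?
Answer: -181971/51040 ≈ -3.5653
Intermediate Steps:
U = 3520 (U = -32*(-110) = 3520)
P = -363942/29 (P = 4 + 2*(((-53 - 39) + 26)/(-24 - 34) + 73*(-86)) = 4 + 2*((-92 + 26)/(-58) - 6278) = 4 + 2*(-66*(-1/58) - 6278) = 4 + 2*(33/29 - 6278) = 4 + 2*(-182029/29) = 4 - 364058/29 = -363942/29 ≈ -12550.)
P/U = -363942/29/3520 = -363942/29*1/3520 = -181971/51040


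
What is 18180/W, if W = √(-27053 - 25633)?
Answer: -3030*I*√5854/2927 ≈ -79.204*I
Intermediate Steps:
W = 3*I*√5854 (W = √(-52686) = 3*I*√5854 ≈ 229.53*I)
18180/W = 18180/((3*I*√5854)) = 18180*(-I*√5854/17562) = -3030*I*√5854/2927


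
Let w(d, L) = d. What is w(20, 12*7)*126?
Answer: 2520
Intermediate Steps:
w(20, 12*7)*126 = 20*126 = 2520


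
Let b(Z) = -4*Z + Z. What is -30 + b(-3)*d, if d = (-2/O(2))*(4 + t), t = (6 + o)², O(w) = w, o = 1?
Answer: -507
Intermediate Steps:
b(Z) = -3*Z
t = 49 (t = (6 + 1)² = 7² = 49)
d = -53 (d = (-2/2)*(4 + 49) = -2*½*53 = -1*53 = -53)
-30 + b(-3)*d = -30 - 3*(-3)*(-53) = -30 + 9*(-53) = -30 - 477 = -507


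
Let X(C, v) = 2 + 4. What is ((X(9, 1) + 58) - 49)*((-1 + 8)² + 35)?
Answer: 1260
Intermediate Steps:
X(C, v) = 6
((X(9, 1) + 58) - 49)*((-1 + 8)² + 35) = ((6 + 58) - 49)*((-1 + 8)² + 35) = (64 - 49)*(7² + 35) = 15*(49 + 35) = 15*84 = 1260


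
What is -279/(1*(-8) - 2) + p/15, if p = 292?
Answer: 1421/30 ≈ 47.367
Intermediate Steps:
-279/(1*(-8) - 2) + p/15 = -279/(1*(-8) - 2) + 292/15 = -279/(-8 - 2) + 292*(1/15) = -279/(-10) + 292/15 = -279*(-⅒) + 292/15 = 279/10 + 292/15 = 1421/30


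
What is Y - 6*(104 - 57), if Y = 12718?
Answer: 12436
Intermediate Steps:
Y - 6*(104 - 57) = 12718 - 6*(104 - 57) = 12718 - 6*47 = 12718 - 282 = 12436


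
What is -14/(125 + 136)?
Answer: -14/261 ≈ -0.053640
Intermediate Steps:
-14/(125 + 136) = -14/261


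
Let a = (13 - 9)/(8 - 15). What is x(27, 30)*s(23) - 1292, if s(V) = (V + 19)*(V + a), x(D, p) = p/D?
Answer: -736/3 ≈ -245.33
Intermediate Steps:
a = -4/7 (a = 4/(-7) = 4*(-1/7) = -4/7 ≈ -0.57143)
s(V) = (19 + V)*(-4/7 + V) (s(V) = (V + 19)*(V - 4/7) = (19 + V)*(-4/7 + V))
x(27, 30)*s(23) - 1292 = (30/27)*(-76/7 + 23**2 + (129/7)*23) - 1292 = (30*(1/27))*(-76/7 + 529 + 2967/7) - 1292 = (10/9)*942 - 1292 = 3140/3 - 1292 = -736/3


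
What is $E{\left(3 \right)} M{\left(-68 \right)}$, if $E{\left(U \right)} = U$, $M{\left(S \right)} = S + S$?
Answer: $-408$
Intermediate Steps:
$M{\left(S \right)} = 2 S$
$E{\left(3 \right)} M{\left(-68 \right)} = 3 \cdot 2 \left(-68\right) = 3 \left(-136\right) = -408$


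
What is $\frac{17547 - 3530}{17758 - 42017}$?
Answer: $- \frac{14017}{24259} \approx -0.57781$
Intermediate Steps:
$\frac{17547 - 3530}{17758 - 42017} = \frac{14017}{-24259} = 14017 \left(- \frac{1}{24259}\right) = - \frac{14017}{24259}$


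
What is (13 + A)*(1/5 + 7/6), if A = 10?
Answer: 943/30 ≈ 31.433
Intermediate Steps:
(13 + A)*(1/5 + 7/6) = (13 + 10)*(1/5 + 7/6) = 23*(1*(1/5) + 7*(1/6)) = 23*(1/5 + 7/6) = 23*(41/30) = 943/30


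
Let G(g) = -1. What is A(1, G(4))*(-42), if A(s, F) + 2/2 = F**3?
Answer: 84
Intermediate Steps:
A(s, F) = -1 + F**3
A(1, G(4))*(-42) = (-1 + (-1)**3)*(-42) = (-1 - 1)*(-42) = -2*(-42) = 84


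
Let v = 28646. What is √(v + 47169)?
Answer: √75815 ≈ 275.35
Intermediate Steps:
√(v + 47169) = √(28646 + 47169) = √75815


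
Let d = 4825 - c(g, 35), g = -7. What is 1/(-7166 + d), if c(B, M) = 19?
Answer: -1/2360 ≈ -0.00042373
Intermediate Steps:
d = 4806 (d = 4825 - 1*19 = 4825 - 19 = 4806)
1/(-7166 + d) = 1/(-7166 + 4806) = 1/(-2360) = -1/2360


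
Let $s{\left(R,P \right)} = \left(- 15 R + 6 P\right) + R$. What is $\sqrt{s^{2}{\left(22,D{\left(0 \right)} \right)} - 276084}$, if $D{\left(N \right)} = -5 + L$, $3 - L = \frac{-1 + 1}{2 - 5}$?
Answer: $2 i \sqrt{43421} \approx 416.75 i$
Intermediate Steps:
$L = 3$ ($L = 3 - \frac{-1 + 1}{2 - 5} = 3 - \frac{0}{-3} = 3 - 0 \left(- \frac{1}{3}\right) = 3 - 0 = 3 + 0 = 3$)
$D{\left(N \right)} = -2$ ($D{\left(N \right)} = -5 + 3 = -2$)
$s{\left(R,P \right)} = - 14 R + 6 P$
$\sqrt{s^{2}{\left(22,D{\left(0 \right)} \right)} - 276084} = \sqrt{\left(\left(-14\right) 22 + 6 \left(-2\right)\right)^{2} - 276084} = \sqrt{\left(-308 - 12\right)^{2} - 276084} = \sqrt{\left(-320\right)^{2} - 276084} = \sqrt{102400 - 276084} = \sqrt{-173684} = 2 i \sqrt{43421}$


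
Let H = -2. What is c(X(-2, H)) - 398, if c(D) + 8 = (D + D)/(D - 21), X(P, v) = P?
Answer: -9334/23 ≈ -405.83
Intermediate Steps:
c(D) = -8 + 2*D/(-21 + D) (c(D) = -8 + (D + D)/(D - 21) = -8 + (2*D)/(-21 + D) = -8 + 2*D/(-21 + D))
c(X(-2, H)) - 398 = 6*(28 - 1*(-2))/(-21 - 2) - 398 = 6*(28 + 2)/(-23) - 398 = 6*(-1/23)*30 - 398 = -180/23 - 398 = -9334/23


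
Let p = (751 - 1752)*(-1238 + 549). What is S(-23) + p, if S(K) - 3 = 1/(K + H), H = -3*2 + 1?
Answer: 19311375/28 ≈ 6.8969e+5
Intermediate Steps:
H = -5 (H = -6 + 1 = -5)
S(K) = 3 + 1/(-5 + K) (S(K) = 3 + 1/(K - 5) = 3 + 1/(-5 + K))
p = 689689 (p = -1001*(-689) = 689689)
S(-23) + p = (-14 + 3*(-23))/(-5 - 23) + 689689 = (-14 - 69)/(-28) + 689689 = -1/28*(-83) + 689689 = 83/28 + 689689 = 19311375/28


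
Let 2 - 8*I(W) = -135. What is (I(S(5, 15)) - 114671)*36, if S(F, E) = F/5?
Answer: -8255079/2 ≈ -4.1275e+6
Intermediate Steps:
S(F, E) = F/5 (S(F, E) = F*(1/5) = F/5)
I(W) = 137/8 (I(W) = 1/4 - 1/8*(-135) = 1/4 + 135/8 = 137/8)
(I(S(5, 15)) - 114671)*36 = (137/8 - 114671)*36 = -917231/8*36 = -8255079/2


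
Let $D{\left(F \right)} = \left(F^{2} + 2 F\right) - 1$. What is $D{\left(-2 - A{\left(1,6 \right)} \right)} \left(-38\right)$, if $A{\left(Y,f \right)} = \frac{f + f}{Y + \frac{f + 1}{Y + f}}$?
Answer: $-1786$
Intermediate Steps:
$A{\left(Y,f \right)} = \frac{2 f}{Y + \frac{1 + f}{Y + f}}$
$D{\left(F \right)} = -1 + F^{2} + 2 F$
$D{\left(-2 - A{\left(1,6 \right)} \right)} \left(-38\right) = \left(-1 + \left(-2 - 2 \cdot 6 \frac{1}{1 + 6 + 1^{2} + 1 \cdot 6} \left(1 + 6\right)\right)^{2} + 2 \left(-2 - 2 \cdot 6 \frac{1}{1 + 6 + 1^{2} + 1 \cdot 6} \left(1 + 6\right)\right)\right) \left(-38\right) = \left(-1 + \left(-2 - 2 \cdot 6 \frac{1}{1 + 6 + 1 + 6} \cdot 7\right)^{2} + 2 \left(-2 - 2 \cdot 6 \frac{1}{1 + 6 + 1 + 6} \cdot 7\right)\right) \left(-38\right) = \left(-1 + \left(-2 - 2 \cdot 6 \cdot \frac{1}{14} \cdot 7\right)^{2} + 2 \left(-2 - 2 \cdot 6 \cdot \frac{1}{14} \cdot 7\right)\right) \left(-38\right) = \left(-1 + \left(-2 - 6\right)^{2} + 2 \left(-2 - 6\right)\right) \left(-38\right) = \left(-1 + \left(-8\right)^{2} + 2 \left(-8\right)\right) \left(-38\right) = \left(-1 + 64 - 16\right) \left(-38\right) = 47 \left(-38\right) = -1786$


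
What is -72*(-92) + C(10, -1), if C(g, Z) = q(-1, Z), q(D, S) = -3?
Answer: 6621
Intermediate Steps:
C(g, Z) = -3
-72*(-92) + C(10, -1) = -72*(-92) - 3 = 6624 - 3 = 6621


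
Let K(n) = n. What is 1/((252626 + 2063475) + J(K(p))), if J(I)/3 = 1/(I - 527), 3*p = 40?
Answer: 1541/3569111632 ≈ 4.3176e-7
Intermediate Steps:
p = 40/3 (p = (⅓)*40 = 40/3 ≈ 13.333)
J(I) = 3/(-527 + I) (J(I) = 3/(I - 527) = 3/(-527 + I))
1/((252626 + 2063475) + J(K(p))) = 1/((252626 + 2063475) + 3/(-527 + 40/3)) = 1/(2316101 + 3/(-1541/3)) = 1/(2316101 + 3*(-3/1541)) = 1/(2316101 - 9/1541) = 1/(3569111632/1541) = 1541/3569111632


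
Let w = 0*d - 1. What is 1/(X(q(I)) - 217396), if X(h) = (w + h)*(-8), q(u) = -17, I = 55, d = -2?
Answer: -1/217252 ≈ -4.6030e-6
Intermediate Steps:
w = -1 (w = 0*(-2) - 1 = 0 - 1 = -1)
X(h) = 8 - 8*h (X(h) = (-1 + h)*(-8) = 8 - 8*h)
1/(X(q(I)) - 217396) = 1/((8 - 8*(-17)) - 217396) = 1/((8 + 136) - 217396) = 1/(144 - 217396) = 1/(-217252) = -1/217252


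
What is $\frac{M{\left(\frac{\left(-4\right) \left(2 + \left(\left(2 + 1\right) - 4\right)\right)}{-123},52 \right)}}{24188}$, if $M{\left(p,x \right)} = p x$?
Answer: $\frac{52}{743781} \approx 6.9913 \cdot 10^{-5}$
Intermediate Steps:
$\frac{M{\left(\frac{\left(-4\right) \left(2 + \left(\left(2 + 1\right) - 4\right)\right)}{-123},52 \right)}}{24188} = \frac{\frac{\left(-4\right) \left(2 + \left(\left(2 + 1\right) - 4\right)\right)}{-123} \cdot 52}{24188} = - 4 \left(2 + \left(3 - 4\right)\right) \left(- \frac{1}{123}\right) 52 \cdot \frac{1}{24188} = - 4 \left(2 - 1\right) \left(- \frac{1}{123}\right) 52 \cdot \frac{1}{24188} = \left(-4\right) 1 \left(- \frac{1}{123}\right) 52 \cdot \frac{1}{24188} = \left(-4\right) \left(- \frac{1}{123}\right) 52 \cdot \frac{1}{24188} = \frac{4}{123} \cdot 52 \cdot \frac{1}{24188} = \frac{208}{123} \cdot \frac{1}{24188} = \frac{52}{743781}$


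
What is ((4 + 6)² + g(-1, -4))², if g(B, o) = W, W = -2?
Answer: 9604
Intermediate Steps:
g(B, o) = -2
((4 + 6)² + g(-1, -4))² = ((4 + 6)² - 2)² = (10² - 2)² = (100 - 2)² = 98² = 9604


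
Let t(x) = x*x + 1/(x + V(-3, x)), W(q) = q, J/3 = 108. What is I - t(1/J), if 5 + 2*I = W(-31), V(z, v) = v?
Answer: -18895681/104976 ≈ -180.00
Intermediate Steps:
J = 324 (J = 3*108 = 324)
I = -18 (I = -5/2 + (1/2)*(-31) = -5/2 - 31/2 = -18)
t(x) = x**2 + 1/(2*x) (t(x) = x*x + 1/(x + x) = x**2 + 1/(2*x))
I - t(1/J) = -18 - (1/2 + (1/324)**3)/(1/324) = -18 - (1/2 + (1/324)**3)/1/324 = -18 - 324*(1/2 + 1/34012224) = -18 - 324*17006113/34012224 = -18 - 1*17006113/104976 = -18 - 17006113/104976 = -18895681/104976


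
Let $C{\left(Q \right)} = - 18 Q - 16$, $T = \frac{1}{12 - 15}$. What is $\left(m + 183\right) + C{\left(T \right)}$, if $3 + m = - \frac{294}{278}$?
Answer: $\frac{23483}{139} \approx 168.94$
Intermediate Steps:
$m = - \frac{564}{139}$ ($m = -3 - \frac{294}{278} = -3 - \frac{147}{139} = - \frac{564}{139} \approx -4.0576$)
$T = - \frac{1}{3}$ ($T = \frac{1}{-3} = - \frac{1}{3} \approx -0.33333$)
$C{\left(Q \right)} = -16 - 18 Q$
$\left(m + 183\right) + C{\left(T \right)} = \left(- \frac{564}{139} + 183\right) - 10 = \frac{24873}{139} + \left(-16 + 6\right) = \frac{24873}{139} - 10 = \frac{23483}{139}$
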